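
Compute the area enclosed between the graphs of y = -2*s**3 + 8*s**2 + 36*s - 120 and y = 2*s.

3901/6

Set the curves equal: -2*s**3 + 8*s**2 + 36*s - 120 = 2*s, so -2*s**3 + 8*s**2 + 34*s - 120 = 0, which factors as -2*(s - 5)*(s - 3)*(s + 4) = 0. The curves meet at s = -4, 3, 5.
On [-4, 3], y = 2*s is on top; that piece has area ∫[-4,3] (-(-2*s**3 + 8*s**2 + 34*s - 120)) ds = 3773/6.
On [3, 5], y = -2*s**3 + 8*s**2 + 36*s - 120 is on top; that piece has area ∫[3,5] (-2*s**3 + 8*s**2 + 34*s - 120) ds = 64/3.
Total enclosed area = 3773/6 + 64/3 = 3901/6.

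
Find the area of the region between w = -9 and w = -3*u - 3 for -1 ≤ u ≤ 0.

15/2

On [-1, 0], (-9) - (-3*u - 3) = 3*u - 6 is ≤ 0 throughout, so the area is a single integral of |3*u - 6|.
∫[-1,0] (3*u - 6) du = -15/2; the area of that piece is 15/2.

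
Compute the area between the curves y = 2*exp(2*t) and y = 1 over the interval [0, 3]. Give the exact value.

On [0, 3], (2*exp(2*t)) - (1) = 2*exp(2*t) - 1 is ≥ 0 throughout, so the area is a single integral of |2*exp(2*t) - 1|.
∫[0,3] (2*exp(2*t) - 1) dt = -4 + exp(6).

-4 + exp(6)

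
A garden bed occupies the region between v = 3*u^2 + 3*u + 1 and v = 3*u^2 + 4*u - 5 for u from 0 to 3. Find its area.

On [0, 3], (3*u^2 + 3*u + 1) - (3*u^2 + 4*u - 5) = -u + 6 is ≥ 0 throughout, so the area is a single integral of |-u + 6|.
∫[0,3] (-u + 6) du = 27/2.

27/2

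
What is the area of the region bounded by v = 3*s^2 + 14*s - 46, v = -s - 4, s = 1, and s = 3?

The difference (3*s^2 + 14*s - 46) - (-s - 4) = 3*s^2 + 15*s - 42 changes sign at s = 2 inside [1, 3], so split the integral there.
∫[1,2] (3*s^2 + 15*s - 42) ds = -25/2; the area of that piece is 25/2.
∫[2,3] (3*s^2 + 15*s - 42) ds = 29/2.
Total area = 25/2 + 29/2 = 27.

27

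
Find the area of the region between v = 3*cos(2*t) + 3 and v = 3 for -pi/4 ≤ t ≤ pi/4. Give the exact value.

On [-pi/4, pi/4], (3*cos(2*t) + 3) - (3) = 3*cos(2*t) is ≥ 0 throughout, so the area is a single integral of |3*cos(2*t)|.
∫[-pi/4,pi/4] (3*cos(2*t)) dt = 3.

3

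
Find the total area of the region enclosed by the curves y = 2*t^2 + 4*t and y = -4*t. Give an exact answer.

Set the curves equal: 2*t^2 + 4*t = -4*t, so 2*t^2 + 8*t = 0, which factors as 2*t*(t + 4) = 0. The curves meet at t = -4, 0.
On [-4, 0], y = -4*t is on top; that piece has area ∫[-4,0] (-(2*t^2 + 8*t)) dt = 64/3.

64/3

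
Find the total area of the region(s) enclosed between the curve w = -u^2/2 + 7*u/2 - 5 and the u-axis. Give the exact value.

The curve meets the u-axis where -u^2/2 + 7*u/2 - 5 = 0, i.e. -(u - 5)*(u - 2)/2 = 0, at u = 2, 5.
On [2, 5] the curve lies above the axis; ∫[2,5] (-u^2/2 + 7*u/2 - 5) du = 9/4, giving area 9/4.

9/4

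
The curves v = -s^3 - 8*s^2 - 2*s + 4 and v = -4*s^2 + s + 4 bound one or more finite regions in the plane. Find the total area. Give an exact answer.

Set the curves equal: -s^3 - 8*s^2 - 2*s + 4 = -4*s^2 + s + 4, so -s^3 - 4*s^2 - 3*s = 0, which factors as -s*(s + 1)*(s + 3) = 0. The curves meet at s = -3, -1, 0.
On [-3, -1], v = -4*s^2 + s + 4 is on top; that piece has area ∫[-3,-1] (-(-s^3 - 4*s^2 - 3*s)) ds = 8/3.
On [-1, 0], v = -s^3 - 8*s^2 - 2*s + 4 is on top; that piece has area ∫[-1,0] (-s^3 - 4*s^2 - 3*s) ds = 5/12.
Total enclosed area = 8/3 + 5/12 = 37/12.

37/12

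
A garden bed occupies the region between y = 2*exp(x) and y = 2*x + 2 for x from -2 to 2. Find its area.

-8 - 2*exp(-2) + 2*exp(2)

On [-2, 2], (2*exp(x)) - (2*x + 2) = -2*x + 2*exp(x) - 2 is ≥ 0 throughout, so the area is a single integral of |-2*x + 2*exp(x) - 2|.
∫[-2,2] (-2*x + 2*exp(x) - 2) dx = -8 - 2*exp(-2) + 2*exp(2).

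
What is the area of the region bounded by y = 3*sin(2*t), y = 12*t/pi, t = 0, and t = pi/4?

3/2 - 3*pi/8

On [0, pi/4], (3*sin(2*t)) - (12*t/pi) = -12*t/pi + 3*sin(2*t) is ≥ 0 throughout, so the area is a single integral of |-12*t/pi + 3*sin(2*t)|.
∫[0,pi/4] (-12*t/pi + 3*sin(2*t)) dt = 3/2 - 3*pi/8.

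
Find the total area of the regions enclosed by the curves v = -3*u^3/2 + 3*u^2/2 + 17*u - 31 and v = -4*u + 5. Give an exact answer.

Set the curves equal: -3*u^3/2 + 3*u^2/2 + 17*u - 31 = -4*u + 5, so -3*u^3/2 + 3*u^2/2 + 21*u - 36 = 0, which factors as -3*(u - 3)*(u - 2)*(u + 4)/2 = 0. The curves meet at u = -4, 2, 3.
On [-4, 2], v = -4*u + 5 is on top; that piece has area ∫[-4,2] (-(-3*u^3/2 + 3*u^2/2 + 21*u - 36)) du = 216.
On [2, 3], v = -3*u^3/2 + 3*u^2/2 + 17*u - 31 is on top; that piece has area ∫[2,3] (-3*u^3/2 + 3*u^2/2 + 21*u - 36) du = 13/8.
Total enclosed area = 216 + 13/8 = 1741/8.

1741/8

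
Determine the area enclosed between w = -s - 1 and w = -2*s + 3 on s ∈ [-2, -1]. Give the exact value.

On [-2, -1], (-s - 1) - (-2*s + 3) = s - 4 is ≤ 0 throughout, so the area is a single integral of |s - 4|.
∫[-2,-1] (s - 4) ds = -11/2; the area of that piece is 11/2.

11/2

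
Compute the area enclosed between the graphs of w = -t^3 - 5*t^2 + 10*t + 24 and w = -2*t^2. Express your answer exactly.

Set the curves equal: -t^3 - 5*t^2 + 10*t + 24 = -2*t^2, so -t^3 - 3*t^2 + 10*t + 24 = 0, which factors as -(t - 3)*(t + 2)*(t + 4) = 0. The curves meet at t = -4, -2, 3.
On [-4, -2], w = -2*t^2 is on top; that piece has area ∫[-4,-2] (-(-t^3 - 3*t^2 + 10*t + 24)) dt = 8.
On [-2, 3], w = -t^3 - 5*t^2 + 10*t + 24 is on top; that piece has area ∫[-2,3] (-t^3 - 3*t^2 + 10*t + 24) dt = 375/4.
Total enclosed area = 8 + 375/4 = 407/4.

407/4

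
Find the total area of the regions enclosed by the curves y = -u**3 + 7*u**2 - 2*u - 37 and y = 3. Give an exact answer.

Set the curves equal: -u**3 + 7*u**2 - 2*u - 37 = 3, so -u**3 + 7*u**2 - 2*u - 40 = 0, which factors as -(u - 5)*(u - 4)*(u + 2) = 0. The curves meet at u = -2, 4, 5.
On [-2, 4], y = 3 is on top; that piece has area ∫[-2,4] (-(-u**3 + 7*u**2 - 2*u - 40)) du = 144.
On [4, 5], y = -u**3 + 7*u**2 - 2*u - 37 is on top; that piece has area ∫[4,5] (-u**3 + 7*u**2 - 2*u - 40) du = 13/12.
Total enclosed area = 144 + 13/12 = 1741/12.

1741/12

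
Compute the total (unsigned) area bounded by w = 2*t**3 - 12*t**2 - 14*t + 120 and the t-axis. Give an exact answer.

517

The curve meets the t-axis where 2*t**3 - 12*t**2 - 14*t + 120 = 0, i.e. 2*(t - 5)*(t - 4)*(t + 3) = 0, at t = -3, 4, 5.
On [-3, 4] the curve lies above the axis; ∫[-3,4] (2*t**3 - 12*t**2 - 14*t + 120) dt = 1029/2, giving area 1029/2.
On [4, 5] the curve lies below the axis; ∫[4,5] (2*t**3 - 12*t**2 - 14*t + 120) dt = -5/2, giving area 5/2.
Total area = 1029/2 + 5/2 = 517.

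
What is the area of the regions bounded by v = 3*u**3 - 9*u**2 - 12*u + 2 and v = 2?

Set the curves equal: 3*u**3 - 9*u**2 - 12*u + 2 = 2, so 3*u**3 - 9*u**2 - 12*u = 0, which factors as 3*u*(u - 4)*(u + 1) = 0. The curves meet at u = -1, 0, 4.
On [-1, 0], v = 3*u**3 - 9*u**2 - 12*u + 2 is on top; that piece has area ∫[-1,0] (3*u**3 - 9*u**2 - 12*u) du = 9/4.
On [0, 4], v = 2 is on top; that piece has area ∫[0,4] (-(3*u**3 - 9*u**2 - 12*u)) du = 96.
Total enclosed area = 9/4 + 96 = 393/4.

393/4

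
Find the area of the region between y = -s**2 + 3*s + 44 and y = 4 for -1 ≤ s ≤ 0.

On [-1, 0], (-s**2 + 3*s + 44) - (4) = -s**2 + 3*s + 40 is ≥ 0 throughout, so the area is a single integral of |-s**2 + 3*s + 40|.
∫[-1,0] (-s**2 + 3*s + 40) ds = 229/6.

229/6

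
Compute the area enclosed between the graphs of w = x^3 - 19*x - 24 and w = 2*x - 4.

999/4

Set the curves equal: x^3 - 19*x - 24 = 2*x - 4, so x^3 - 21*x - 20 = 0, which factors as (x - 5)*(x + 1)*(x + 4) = 0. The curves meet at x = -4, -1, 5.
On [-4, -1], w = x^3 - 19*x - 24 is on top; that piece has area ∫[-4,-1] (x^3 - 21*x - 20) dx = 135/4.
On [-1, 5], w = 2*x - 4 is on top; that piece has area ∫[-1,5] (-(x^3 - 21*x - 20)) dx = 216.
Total enclosed area = 135/4 + 216 = 999/4.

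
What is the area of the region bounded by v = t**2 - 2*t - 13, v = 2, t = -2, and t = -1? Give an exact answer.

On [-2, -1], (t**2 - 2*t - 13) - (2) = t**2 - 2*t - 15 is ≤ 0 throughout, so the area is a single integral of |t**2 - 2*t - 15|.
∫[-2,-1] (t**2 - 2*t - 15) dt = -29/3; the area of that piece is 29/3.

29/3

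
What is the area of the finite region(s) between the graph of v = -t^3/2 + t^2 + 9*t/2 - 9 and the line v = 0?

443/12

The curve meets the t-axis where -t^3/2 + t^2 + 9*t/2 - 9 = 0, i.e. -(t - 3)*(t - 2)*(t + 3)/2 = 0, at t = -3, 2, 3.
On [-3, 2] the curve lies below the axis; ∫[-3,2] (-t^3/2 + t^2 + 9*t/2 - 9) dt = -875/24, giving area 875/24.
On [2, 3] the curve lies above the axis; ∫[2,3] (-t^3/2 + t^2 + 9*t/2 - 9) dt = 11/24, giving area 11/24.
Total area = 875/24 + 11/24 = 443/12.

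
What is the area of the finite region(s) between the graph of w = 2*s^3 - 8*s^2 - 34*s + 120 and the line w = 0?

3901/6

The curve meets the s-axis where 2*s^3 - 8*s^2 - 34*s + 120 = 0, i.e. 2*(s - 5)*(s - 3)*(s + 4) = 0, at s = -4, 3, 5.
On [-4, 3] the curve lies above the axis; ∫[-4,3] (2*s^3 - 8*s^2 - 34*s + 120) ds = 3773/6, giving area 3773/6.
On [3, 5] the curve lies below the axis; ∫[3,5] (2*s^3 - 8*s^2 - 34*s + 120) ds = -64/3, giving area 64/3.
Total area = 3773/6 + 64/3 = 3901/6.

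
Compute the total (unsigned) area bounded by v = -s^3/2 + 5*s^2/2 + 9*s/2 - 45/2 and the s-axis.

The curve meets the s-axis where -s^3/2 + 5*s^2/2 + 9*s/2 - 45/2 = 0, i.e. -(s - 5)*(s - 3)*(s + 3)/2 = 0, at s = -3, 3, 5.
On [-3, 3] the curve lies below the axis; ∫[-3,3] (-s^3/2 + 5*s^2/2 + 9*s/2 - 45/2) ds = -90, giving area 90.
On [3, 5] the curve lies above the axis; ∫[3,5] (-s^3/2 + 5*s^2/2 + 9*s/2 - 45/2) ds = 14/3, giving area 14/3.
Total area = 90 + 14/3 = 284/3.

284/3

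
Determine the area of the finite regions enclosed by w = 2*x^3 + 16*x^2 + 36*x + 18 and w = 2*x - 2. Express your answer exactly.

71/3

Set the curves equal: 2*x^3 + 16*x^2 + 36*x + 18 = 2*x - 2, so 2*x^3 + 16*x^2 + 34*x + 20 = 0, which factors as 2*(x + 1)*(x + 2)*(x + 5) = 0. The curves meet at x = -5, -2, -1.
On [-5, -2], w = 2*x^3 + 16*x^2 + 36*x + 18 is on top; that piece has area ∫[-5,-2] (2*x^3 + 16*x^2 + 34*x + 20) dx = 45/2.
On [-2, -1], w = 2*x - 2 is on top; that piece has area ∫[-2,-1] (-(2*x^3 + 16*x^2 + 34*x + 20)) dx = 7/6.
Total enclosed area = 45/2 + 7/6 = 71/3.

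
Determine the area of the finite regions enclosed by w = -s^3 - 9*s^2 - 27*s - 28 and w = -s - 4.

1/2

Set the curves equal: -s^3 - 9*s^2 - 27*s - 28 = -s - 4, so -s^3 - 9*s^2 - 26*s - 24 = 0, which factors as -(s + 2)*(s + 3)*(s + 4) = 0. The curves meet at s = -4, -3, -2.
On [-4, -3], w = -s - 4 is on top; that piece has area ∫[-4,-3] (-(-s^3 - 9*s^2 - 26*s - 24)) ds = 1/4.
On [-3, -2], w = -s^3 - 9*s^2 - 27*s - 28 is on top; that piece has area ∫[-3,-2] (-s^3 - 9*s^2 - 26*s - 24) ds = 1/4.
Total enclosed area = 1/4 + 1/4 = 1/2.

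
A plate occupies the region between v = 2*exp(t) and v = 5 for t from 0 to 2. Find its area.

The difference (2*exp(t)) - (5) = 2*exp(t) - 5 changes sign at t = log(5/2) inside [0, 2], so split the integral there.
∫[0,log(5/2)] (2*exp(t) - 5) dt = log(32/3125) + 3; the area of that piece is -3 + log(3125/32).
∫[log(5/2),2] (2*exp(t) - 5) dt = -15 - 5*log(2) + 5*log(5) + 2*exp(2).
Total area = (-3 + log(3125/32)) + (-15 - 5*log(2) + 5*log(5) + 2*exp(2)) = -18 - 10*log(2) + 2*exp(2) + 10*log(5).

-18 - 10*log(2) + 2*exp(2) + 10*log(5)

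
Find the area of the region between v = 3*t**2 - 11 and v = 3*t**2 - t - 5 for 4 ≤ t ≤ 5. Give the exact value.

On [4, 5], (3*t**2 - 11) - (3*t**2 - t - 5) = t - 6 is ≤ 0 throughout, so the area is a single integral of |t - 6|.
∫[4,5] (t - 6) dt = -3/2; the area of that piece is 3/2.

3/2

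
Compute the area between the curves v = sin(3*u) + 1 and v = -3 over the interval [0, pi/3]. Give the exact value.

2/3 + 4*pi/3

On [0, pi/3], (sin(3*u) + 1) - (-3) = sin(3*u) + 4 is ≥ 0 throughout, so the area is a single integral of |sin(3*u) + 4|.
∫[0,pi/3] (sin(3*u) + 4) du = 2/3 + 4*pi/3.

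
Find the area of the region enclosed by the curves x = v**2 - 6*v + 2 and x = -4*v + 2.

Both boundary curves give x as a function of v, so integrate with respect to v. Setting them equal: v**2 - 2*v = 0, i.e. v*(v - 2) = 0, so they meet at v = 0, 2.
For v in [0, 2], x = v**2 - 6*v + 2 is on the left; area = ∫[0,2] (-(v**2 - 2*v)) dv = 4/3.

4/3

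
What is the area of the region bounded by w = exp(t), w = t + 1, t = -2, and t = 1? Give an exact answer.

On [-2, 1], (exp(t)) - (t + 1) = -t + exp(t) - 1 is ≥ 0 throughout, so the area is a single integral of |-t + exp(t) - 1|.
∫[-2,1] (-t + exp(t) - 1) dt = -3/2 - exp(-2) + exp(1).

-3/2 - exp(-2) + exp(1)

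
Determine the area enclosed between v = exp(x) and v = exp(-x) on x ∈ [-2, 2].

-4 + 2*exp(-2) + 2*exp(2)

The difference (exp(x)) - (exp(-x)) = exp(x) - exp(-x) changes sign at x = 0 inside [-2, 2], so split the integral there.
∫[-2,0] (exp(x) - exp(-x)) dx = -exp(2) - exp(-2) + 2; the area of that piece is -2 + exp(-2) + exp(2).
∫[0,2] (exp(x) - exp(-x)) dx = -2 + exp(-2) + exp(2).
Total area = (-2 + exp(-2) + exp(2)) + (-2 + exp(-2) + exp(2)) = -4 + 2*exp(-2) + 2*exp(2).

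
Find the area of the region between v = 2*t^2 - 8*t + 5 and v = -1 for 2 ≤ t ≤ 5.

The difference (2*t^2 - 8*t + 5) - (-1) = 2*t^2 - 8*t + 6 changes sign at t = 3 inside [2, 5], so split the integral there.
∫[2,3] (2*t^2 - 8*t + 6) dt = -4/3; the area of that piece is 4/3.
∫[3,5] (2*t^2 - 8*t + 6) dt = 40/3.
Total area = 4/3 + 40/3 = 44/3.

44/3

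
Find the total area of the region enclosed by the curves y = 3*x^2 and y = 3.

Set the curves equal: 3*x^2 = 3, so 3*x^2 - 3 = 0, which factors as 3*(x - 1)*(x + 1) = 0. The curves meet at x = -1, 1.
On [-1, 1], y = 3 is on top; that piece has area ∫[-1,1] (-(3*x^2 - 3)) dx = 4.

4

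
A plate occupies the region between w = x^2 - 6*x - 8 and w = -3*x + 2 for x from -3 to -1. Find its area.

7

The difference (x^2 - 6*x - 8) - (-3*x + 2) = x^2 - 3*x - 10 changes sign at x = -2 inside [-3, -1], so split the integral there.
∫[-3,-2] (x^2 - 3*x - 10) dx = 23/6.
∫[-2,-1] (x^2 - 3*x - 10) dx = -19/6; the area of that piece is 19/6.
Total area = 23/6 + 19/6 = 7.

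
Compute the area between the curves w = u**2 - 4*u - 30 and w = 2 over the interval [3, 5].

190/3

On [3, 5], (u**2 - 4*u - 30) - (2) = u**2 - 4*u - 32 is ≤ 0 throughout, so the area is a single integral of |u**2 - 4*u - 32|.
∫[3,5] (u**2 - 4*u - 32) du = -190/3; the area of that piece is 190/3.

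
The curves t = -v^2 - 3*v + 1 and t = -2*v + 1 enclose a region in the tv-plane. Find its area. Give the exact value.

Both boundary curves give t as a function of v, so integrate with respect to v. Setting them equal: -v^2 - v = 0, i.e. -v*(v + 1) = 0, so they meet at v = -1, 0.
For v in [-1, 0], t = -v^2 - 3*v + 1 is on the right; area = ∫[-1,0] (-v^2 - v) dv = 1/6.

1/6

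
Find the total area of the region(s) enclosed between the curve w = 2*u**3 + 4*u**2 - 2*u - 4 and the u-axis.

37/6

The curve meets the u-axis where 2*u**3 + 4*u**2 - 2*u - 4 = 0, i.e. 2*(u - 1)*(u + 1)*(u + 2) = 0, at u = -2, -1, 1.
On [-2, -1] the curve lies above the axis; ∫[-2,-1] (2*u**3 + 4*u**2 - 2*u - 4) du = 5/6, giving area 5/6.
On [-1, 1] the curve lies below the axis; ∫[-1,1] (2*u**3 + 4*u**2 - 2*u - 4) du = -16/3, giving area 16/3.
Total area = 5/6 + 16/3 = 37/6.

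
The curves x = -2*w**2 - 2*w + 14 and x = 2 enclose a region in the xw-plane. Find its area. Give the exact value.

Both boundary curves give x as a function of w, so integrate with respect to w. Setting them equal: -2*w**2 - 2*w + 12 = 0, i.e. -2*(w - 2)*(w + 3) = 0, so they meet at w = -3, 2.
For w in [-3, 2], x = -2*w**2 - 2*w + 14 is on the right; area = ∫[-3,2] (-2*w**2 - 2*w + 12) dw = 125/3.

125/3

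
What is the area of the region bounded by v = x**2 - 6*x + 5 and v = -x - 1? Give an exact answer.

Set the curves equal: x**2 - 6*x + 5 = -x - 1, so x**2 - 5*x + 6 = 0, which factors as (x - 3)*(x - 2) = 0. The curves meet at x = 2, 3.
On [2, 3], v = -x - 1 is on top; that piece has area ∫[2,3] (-(x**2 - 5*x + 6)) dx = 1/6.

1/6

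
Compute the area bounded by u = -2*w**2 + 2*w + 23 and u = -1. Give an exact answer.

343/3

Both boundary curves give u as a function of w, so integrate with respect to w. Setting them equal: -2*w**2 + 2*w + 24 = 0, i.e. -2*(w - 4)*(w + 3) = 0, so they meet at w = -3, 4.
For w in [-3, 4], u = -2*w**2 + 2*w + 23 is on the right; area = ∫[-3,4] (-2*w**2 + 2*w + 24) dw = 343/3.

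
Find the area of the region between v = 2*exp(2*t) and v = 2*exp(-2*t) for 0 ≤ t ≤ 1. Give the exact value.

On [0, 1], (2*exp(2*t)) - (2*exp(-2*t)) = 2*exp(2*t) - 2*exp(-2*t) is ≥ 0 throughout, so the area is a single integral of |2*exp(2*t) - 2*exp(-2*t)|.
∫[0,1] (2*exp(2*t) - 2*exp(-2*t)) dt = -2 + exp(-2) + exp(2).

-2 + exp(-2) + exp(2)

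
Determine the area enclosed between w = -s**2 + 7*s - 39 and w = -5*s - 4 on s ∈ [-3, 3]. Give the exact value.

On [-3, 3], (-s**2 + 7*s - 39) - (-5*s - 4) = -s**2 + 12*s - 35 is ≤ 0 throughout, so the area is a single integral of |-s**2 + 12*s - 35|.
∫[-3,3] (-s**2 + 12*s - 35) ds = -228; the area of that piece is 228.

228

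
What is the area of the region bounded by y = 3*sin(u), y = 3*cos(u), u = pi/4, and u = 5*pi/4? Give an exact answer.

On [pi/4, 5*pi/4], (3*sin(u)) - (3*cos(u)) = 3*sin(u) - 3*cos(u) is ≥ 0 throughout, so the area is a single integral of |3*sin(u) - 3*cos(u)|.
∫[pi/4,5*pi/4] (3*sin(u) - 3*cos(u)) du = 6*sqrt(2).

6*sqrt(2)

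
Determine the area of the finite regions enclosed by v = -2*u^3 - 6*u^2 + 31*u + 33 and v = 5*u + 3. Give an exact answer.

256

Set the curves equal: -2*u^3 - 6*u^2 + 31*u + 33 = 5*u + 3, so -2*u^3 - 6*u^2 + 26*u + 30 = 0, which factors as -2*(u - 3)*(u + 1)*(u + 5) = 0. The curves meet at u = -5, -1, 3.
On [-5, -1], v = 5*u + 3 is on top; that piece has area ∫[-5,-1] (-(-2*u^3 - 6*u^2 + 26*u + 30)) du = 128.
On [-1, 3], v = -2*u^3 - 6*u^2 + 31*u + 33 is on top; that piece has area ∫[-1,3] (-2*u^3 - 6*u^2 + 26*u + 30) du = 128.
Total enclosed area = 128 + 128 = 256.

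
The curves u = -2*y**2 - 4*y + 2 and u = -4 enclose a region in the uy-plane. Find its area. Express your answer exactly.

64/3

Both boundary curves give u as a function of y, so integrate with respect to y. Setting them equal: -2*y**2 - 4*y + 6 = 0, i.e. -2*(y - 1)*(y + 3) = 0, so they meet at y = -3, 1.
For y in [-3, 1], u = -2*y**2 - 4*y + 2 is on the right; area = ∫[-3,1] (-2*y**2 - 4*y + 6) dy = 64/3.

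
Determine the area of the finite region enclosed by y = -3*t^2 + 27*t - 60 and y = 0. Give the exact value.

Set the curves equal: -3*t^2 + 27*t - 60 = 0, so -3*t^2 + 27*t - 60 = 0, which factors as -3*(t - 5)*(t - 4) = 0. The curves meet at t = 4, 5.
On [4, 5], y = -3*t^2 + 27*t - 60 is on top; that piece has area ∫[4,5] (-3*t^2 + 27*t - 60) dt = 1/2.

1/2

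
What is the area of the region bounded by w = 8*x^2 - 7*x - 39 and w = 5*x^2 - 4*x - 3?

Set the curves equal: 8*x^2 - 7*x - 39 = 5*x^2 - 4*x - 3, so 3*x^2 - 3*x - 36 = 0, which factors as 3*(x - 4)*(x + 3) = 0. The curves meet at x = -3, 4.
On [-3, 4], w = 5*x^2 - 4*x - 3 is on top; that piece has area ∫[-3,4] (-(3*x^2 - 3*x - 36)) dx = 343/2.

343/2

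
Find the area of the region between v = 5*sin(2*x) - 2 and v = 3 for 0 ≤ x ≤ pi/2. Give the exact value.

On [0, pi/2], (5*sin(2*x) - 2) - (3) = 5*sin(2*x) - 5 is ≤ 0 throughout, so the area is a single integral of |5*sin(2*x) - 5|.
∫[0,pi/2] (5*sin(2*x) - 5) dx = 5 - 5*pi/2; the area of that piece is -5 + 5*pi/2.

-5 + 5*pi/2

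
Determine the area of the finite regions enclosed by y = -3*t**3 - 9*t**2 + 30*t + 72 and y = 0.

1221/4

Set the curves equal: -3*t**3 - 9*t**2 + 30*t + 72 = 0, so -3*t**3 - 9*t**2 + 30*t + 72 = 0, which factors as -3*(t - 3)*(t + 2)*(t + 4) = 0. The curves meet at t = -4, -2, 3.
On [-4, -2], y = 0 is on top; that piece has area ∫[-4,-2] (-(-3*t**3 - 9*t**2 + 30*t + 72)) dt = 24.
On [-2, 3], y = -3*t**3 - 9*t**2 + 30*t + 72 is on top; that piece has area ∫[-2,3] (-3*t**3 - 9*t**2 + 30*t + 72) dt = 1125/4.
Total enclosed area = 24 + 1125/4 = 1221/4.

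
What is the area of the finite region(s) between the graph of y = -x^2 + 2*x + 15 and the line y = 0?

256/3

The curve meets the x-axis where -x^2 + 2*x + 15 = 0, i.e. -(x - 5)*(x + 3) = 0, at x = -3, 5.
On [-3, 5] the curve lies above the axis; ∫[-3,5] (-x^2 + 2*x + 15) dx = 256/3, giving area 256/3.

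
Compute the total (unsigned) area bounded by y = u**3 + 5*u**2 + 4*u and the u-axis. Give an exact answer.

71/6

The curve meets the u-axis where u**3 + 5*u**2 + 4*u = 0, i.e. u*(u + 1)*(u + 4) = 0, at u = -4, -1, 0.
On [-4, -1] the curve lies above the axis; ∫[-4,-1] (u**3 + 5*u**2 + 4*u) du = 45/4, giving area 45/4.
On [-1, 0] the curve lies below the axis; ∫[-1,0] (u**3 + 5*u**2 + 4*u) du = -7/12, giving area 7/12.
Total area = 45/4 + 7/12 = 71/6.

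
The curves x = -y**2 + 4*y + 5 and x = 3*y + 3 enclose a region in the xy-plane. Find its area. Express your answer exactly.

9/2

Both boundary curves give x as a function of y, so integrate with respect to y. Setting them equal: -y**2 + y + 2 = 0, i.e. -(y - 2)*(y + 1) = 0, so they meet at y = -1, 2.
For y in [-1, 2], x = -y**2 + 4*y + 5 is on the right; area = ∫[-1,2] (-y**2 + y + 2) dy = 9/2.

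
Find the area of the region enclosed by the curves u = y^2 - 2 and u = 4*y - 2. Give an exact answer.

32/3

Both boundary curves give u as a function of y, so integrate with respect to y. Setting them equal: y^2 - 4*y = 0, i.e. y*(y - 4) = 0, so they meet at y = 0, 4.
For y in [0, 4], u = y^2 - 2 is on the left; area = ∫[0,4] (-(y^2 - 4*y)) dy = 32/3.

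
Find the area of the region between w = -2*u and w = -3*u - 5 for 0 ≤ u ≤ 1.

On [0, 1], (-2*u) - (-3*u - 5) = u + 5 is ≥ 0 throughout, so the area is a single integral of |u + 5|.
∫[0,1] (u + 5) du = 11/2.

11/2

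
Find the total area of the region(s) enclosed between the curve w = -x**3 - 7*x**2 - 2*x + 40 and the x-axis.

The curve meets the x-axis where -x**3 - 7*x**2 - 2*x + 40 = 0, i.e. -(x - 2)*(x + 4)*(x + 5) = 0, at x = -5, -4, 2.
On [-5, -4] the curve lies below the axis; ∫[-5,-4] (-x**3 - 7*x**2 - 2*x + 40) dx = -13/12, giving area 13/12.
On [-4, 2] the curve lies above the axis; ∫[-4,2] (-x**3 - 7*x**2 - 2*x + 40) dx = 144, giving area 144.
Total area = 13/12 + 144 = 1741/12.

1741/12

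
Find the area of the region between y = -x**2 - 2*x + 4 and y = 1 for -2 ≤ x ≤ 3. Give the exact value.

59/3

The difference (-x**2 - 2*x + 4) - (1) = -x**2 - 2*x + 3 changes sign at x = 1 inside [-2, 3], so split the integral there.
∫[-2,1] (-x**2 - 2*x + 3) dx = 9.
∫[1,3] (-x**2 - 2*x + 3) dx = -32/3; the area of that piece is 32/3.
Total area = 9 + 32/3 = 59/3.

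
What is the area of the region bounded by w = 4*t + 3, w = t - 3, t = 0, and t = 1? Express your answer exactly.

On [0, 1], (4*t + 3) - (t - 3) = 3*t + 6 is ≥ 0 throughout, so the area is a single integral of |3*t + 6|.
∫[0,1] (3*t + 6) dt = 15/2.

15/2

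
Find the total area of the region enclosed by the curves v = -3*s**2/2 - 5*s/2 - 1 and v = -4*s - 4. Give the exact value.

27/4

Set the curves equal: -3*s**2/2 - 5*s/2 - 1 = -4*s - 4, so -3*s**2/2 + 3*s/2 + 3 = 0, which factors as -3*(s - 2)*(s + 1)/2 = 0. The curves meet at s = -1, 2.
On [-1, 2], v = -3*s**2/2 - 5*s/2 - 1 is on top; that piece has area ∫[-1,2] (-3*s**2/2 + 3*s/2 + 3) ds = 27/4.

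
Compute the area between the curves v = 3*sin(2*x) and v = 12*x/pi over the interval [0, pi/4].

On [0, pi/4], (3*sin(2*x)) - (12*x/pi) = -12*x/pi + 3*sin(2*x) is ≥ 0 throughout, so the area is a single integral of |-12*x/pi + 3*sin(2*x)|.
∫[0,pi/4] (-12*x/pi + 3*sin(2*x)) dx = 3/2 - 3*pi/8.

3/2 - 3*pi/8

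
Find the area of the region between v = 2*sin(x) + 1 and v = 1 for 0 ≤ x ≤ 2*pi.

8

The difference (2*sin(x) + 1) - (1) = 2*sin(x) changes sign at x = pi inside [0, 2*pi], so split the integral there.
∫[0,pi] (2*sin(x)) dx = 4.
∫[pi,2*pi] (2*sin(x)) dx = -4; the area of that piece is 4.
Total area = 4 + 4 = 8.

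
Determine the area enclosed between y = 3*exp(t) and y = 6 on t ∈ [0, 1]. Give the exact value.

The difference (3*exp(t)) - (6) = 3*exp(t) - 6 changes sign at t = log(2) inside [0, 1], so split the integral there.
∫[0,log(2)] (3*exp(t) - 6) dt = 3 - log(64); the area of that piece is -3 + log(64).
∫[log(2),1] (3*exp(t) - 6) dt = -12 + 6*log(2) + 3*exp(1).
Total area = (-3 + log(64)) + (-12 + 6*log(2) + 3*exp(1)) = -15 + 3*exp(1) + 12*log(2).

-15 + 3*exp(1) + 12*log(2)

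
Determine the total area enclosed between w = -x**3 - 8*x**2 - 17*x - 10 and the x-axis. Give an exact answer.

71/6

The curve meets the x-axis where -x**3 - 8*x**2 - 17*x - 10 = 0, i.e. -(x + 1)*(x + 2)*(x + 5) = 0, at x = -5, -2, -1.
On [-5, -2] the curve lies below the axis; ∫[-5,-2] (-x**3 - 8*x**2 - 17*x - 10) dx = -45/4, giving area 45/4.
On [-2, -1] the curve lies above the axis; ∫[-2,-1] (-x**3 - 8*x**2 - 17*x - 10) dx = 7/12, giving area 7/12.
Total area = 45/4 + 7/12 = 71/6.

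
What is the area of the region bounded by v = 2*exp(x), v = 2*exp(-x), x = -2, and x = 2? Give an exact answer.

-8 + 4*exp(-2) + 4*exp(2)

The difference (2*exp(x)) - (2*exp(-x)) = 2*exp(x) - 2*exp(-x) changes sign at x = 0 inside [-2, 2], so split the integral there.
∫[-2,0] (2*exp(x) - 2*exp(-x)) dx = -2*exp(2) - 2*exp(-2) + 4; the area of that piece is -4 + 2*exp(-2) + 2*exp(2).
∫[0,2] (2*exp(x) - 2*exp(-x)) dx = -4 + 2*exp(-2) + 2*exp(2).
Total area = (-4 + 2*exp(-2) + 2*exp(2)) + (-4 + 2*exp(-2) + 2*exp(2)) = -8 + 4*exp(-2) + 4*exp(2).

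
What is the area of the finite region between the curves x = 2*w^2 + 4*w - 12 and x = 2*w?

125/3

Both boundary curves give x as a function of w, so integrate with respect to w. Setting them equal: 2*w^2 + 2*w - 12 = 0, i.e. 2*(w - 2)*(w + 3) = 0, so they meet at w = -3, 2.
For w in [-3, 2], x = 2*w^2 + 4*w - 12 is on the left; area = ∫[-3,2] (-(2*w^2 + 2*w - 12)) dw = 125/3.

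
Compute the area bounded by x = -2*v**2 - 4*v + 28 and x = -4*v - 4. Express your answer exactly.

Both boundary curves give x as a function of v, so integrate with respect to v. Setting them equal: -2*v**2 + 32 = 0, i.e. -2*(v - 4)*(v + 4) = 0, so they meet at v = -4, 4.
For v in [-4, 4], x = -2*v**2 - 4*v + 28 is on the right; area = ∫[-4,4] (-2*v**2 + 32) dv = 512/3.

512/3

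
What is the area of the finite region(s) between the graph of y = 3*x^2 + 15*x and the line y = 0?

125/2

The curve meets the x-axis where 3*x^2 + 15*x = 0, i.e. 3*x*(x + 5) = 0, at x = -5, 0.
On [-5, 0] the curve lies below the axis; ∫[-5,0] (3*x^2 + 15*x) dx = -125/2, giving area 125/2.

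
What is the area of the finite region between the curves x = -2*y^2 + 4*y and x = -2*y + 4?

Both boundary curves give x as a function of y, so integrate with respect to y. Setting them equal: -2*y^2 + 6*y - 4 = 0, i.e. -2*(y - 2)*(y - 1) = 0, so they meet at y = 1, 2.
For y in [1, 2], x = -2*y^2 + 4*y is on the right; area = ∫[1,2] (-2*y^2 + 6*y - 4) dy = 1/3.

1/3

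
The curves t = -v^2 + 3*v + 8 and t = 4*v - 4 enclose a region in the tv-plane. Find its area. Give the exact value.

343/6

Both boundary curves give t as a function of v, so integrate with respect to v. Setting them equal: -v^2 - v + 12 = 0, i.e. -(v - 3)*(v + 4) = 0, so they meet at v = -4, 3.
For v in [-4, 3], t = -v^2 + 3*v + 8 is on the right; area = ∫[-4,3] (-v^2 - v + 12) dv = 343/6.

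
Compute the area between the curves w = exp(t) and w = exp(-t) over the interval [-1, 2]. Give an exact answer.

-4 + exp(-2) + exp(-1) + exp(1) + exp(2)

The difference (exp(t)) - (exp(-t)) = exp(t) - exp(-t) changes sign at t = 0 inside [-1, 2], so split the integral there.
∫[-1,0] (exp(t) - exp(-t)) dt = -exp(1) - exp(-1) + 2; the area of that piece is -2 + exp(-1) + exp(1).
∫[0,2] (exp(t) - exp(-t)) dt = -2 + exp(-2) + exp(2).
Total area = (-2 + exp(-1) + exp(1)) + (-2 + exp(-2) + exp(2)) = -4 + exp(-2) + exp(-1) + exp(1) + exp(2).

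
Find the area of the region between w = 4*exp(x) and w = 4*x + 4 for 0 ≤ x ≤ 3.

-34 + 4*exp(3)

On [0, 3], (4*exp(x)) - (4*x + 4) = -4*x + 4*exp(x) - 4 is ≥ 0 throughout, so the area is a single integral of |-4*x + 4*exp(x) - 4|.
∫[0,3] (-4*x + 4*exp(x) - 4) dx = -34 + 4*exp(3).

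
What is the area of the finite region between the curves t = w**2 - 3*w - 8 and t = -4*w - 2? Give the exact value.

125/6

Both boundary curves give t as a function of w, so integrate with respect to w. Setting them equal: w**2 + w - 6 = 0, i.e. (w - 2)*(w + 3) = 0, so they meet at w = -3, 2.
For w in [-3, 2], t = w**2 - 3*w - 8 is on the left; area = ∫[-3,2] (-(w**2 + w - 6)) dw = 125/6.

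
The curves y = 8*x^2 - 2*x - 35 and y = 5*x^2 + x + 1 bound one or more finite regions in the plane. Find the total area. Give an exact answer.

343/2

Set the curves equal: 8*x^2 - 2*x - 35 = 5*x^2 + x + 1, so 3*x^2 - 3*x - 36 = 0, which factors as 3*(x - 4)*(x + 3) = 0. The curves meet at x = -3, 4.
On [-3, 4], y = 5*x^2 + x + 1 is on top; that piece has area ∫[-3,4] (-(3*x^2 - 3*x - 36)) dx = 343/2.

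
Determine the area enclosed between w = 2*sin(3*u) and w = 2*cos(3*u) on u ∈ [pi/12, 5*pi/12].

4*sqrt(2)/3

On [pi/12, 5*pi/12], (2*sin(3*u)) - (2*cos(3*u)) = 2*sin(3*u) - 2*cos(3*u) is ≥ 0 throughout, so the area is a single integral of |2*sin(3*u) - 2*cos(3*u)|.
∫[pi/12,5*pi/12] (2*sin(3*u) - 2*cos(3*u)) du = 4*sqrt(2)/3.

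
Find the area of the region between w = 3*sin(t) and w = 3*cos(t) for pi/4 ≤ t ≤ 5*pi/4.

6*sqrt(2)

On [pi/4, 5*pi/4], (3*sin(t)) - (3*cos(t)) = 3*sin(t) - 3*cos(t) is ≥ 0 throughout, so the area is a single integral of |3*sin(t) - 3*cos(t)|.
∫[pi/4,5*pi/4] (3*sin(t) - 3*cos(t)) dt = 6*sqrt(2).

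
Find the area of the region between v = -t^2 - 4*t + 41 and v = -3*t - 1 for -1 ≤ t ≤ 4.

On [-1, 4], (-t^2 - 4*t + 41) - (-3*t - 1) = -t^2 - t + 42 is ≥ 0 throughout, so the area is a single integral of |-t^2 - t + 42|.
∫[-1,4] (-t^2 - t + 42) dt = 1085/6.

1085/6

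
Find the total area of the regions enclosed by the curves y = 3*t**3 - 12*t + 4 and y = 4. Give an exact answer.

24

Set the curves equal: 3*t**3 - 12*t + 4 = 4, so 3*t**3 - 12*t = 0, which factors as 3*t*(t - 2)*(t + 2) = 0. The curves meet at t = -2, 0, 2.
On [-2, 0], y = 3*t**3 - 12*t + 4 is on top; that piece has area ∫[-2,0] (3*t**3 - 12*t) dt = 12.
On [0, 2], y = 4 is on top; that piece has area ∫[0,2] (-(3*t**3 - 12*t)) dt = 12.
Total enclosed area = 12 + 12 = 24.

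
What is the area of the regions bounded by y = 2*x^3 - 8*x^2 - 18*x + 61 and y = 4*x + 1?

Set the curves equal: 2*x^3 - 8*x^2 - 18*x + 61 = 4*x + 1, so 2*x^3 - 8*x^2 - 22*x + 60 = 0, which factors as 2*(x - 5)*(x - 2)*(x + 3) = 0. The curves meet at x = -3, 2, 5.
On [-3, 2], y = 2*x^3 - 8*x^2 - 18*x + 61 is on top; that piece has area ∫[-3,2] (2*x^3 - 8*x^2 - 22*x + 60) dx = 1375/6.
On [2, 5], y = 4*x + 1 is on top; that piece has area ∫[2,5] (-(2*x^3 - 8*x^2 - 22*x + 60)) dx = 117/2.
Total enclosed area = 1375/6 + 117/2 = 863/3.

863/3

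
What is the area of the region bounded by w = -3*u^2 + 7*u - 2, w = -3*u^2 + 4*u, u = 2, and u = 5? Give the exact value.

On [2, 5], (-3*u^2 + 7*u - 2) - (-3*u^2 + 4*u) = 3*u - 2 is ≥ 0 throughout, so the area is a single integral of |3*u - 2|.
∫[2,5] (3*u - 2) du = 51/2.

51/2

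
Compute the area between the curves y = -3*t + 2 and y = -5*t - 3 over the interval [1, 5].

On [1, 5], (-3*t + 2) - (-5*t - 3) = 2*t + 5 is ≥ 0 throughout, so the area is a single integral of |2*t + 5|.
∫[1,5] (2*t + 5) dt = 44.

44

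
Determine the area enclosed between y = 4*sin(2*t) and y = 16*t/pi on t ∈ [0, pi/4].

2 - pi/2

On [0, pi/4], (4*sin(2*t)) - (16*t/pi) = -16*t/pi + 4*sin(2*t) is ≥ 0 throughout, so the area is a single integral of |-16*t/pi + 4*sin(2*t)|.
∫[0,pi/4] (-16*t/pi + 4*sin(2*t)) dt = 2 - pi/2.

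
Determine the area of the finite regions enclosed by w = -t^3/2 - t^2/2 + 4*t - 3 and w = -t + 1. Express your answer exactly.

443/12

Set the curves equal: -t^3/2 - t^2/2 + 4*t - 3 = -t + 1, so -t^3/2 - t^2/2 + 5*t - 4 = 0, which factors as -(t - 2)*(t - 1)*(t + 4)/2 = 0. The curves meet at t = -4, 1, 2.
On [-4, 1], w = -t + 1 is on top; that piece has area ∫[-4,1] (-(-t^3/2 - t^2/2 + 5*t - 4)) dt = 875/24.
On [1, 2], w = -t^3/2 - t^2/2 + 4*t - 3 is on top; that piece has area ∫[1,2] (-t^3/2 - t^2/2 + 5*t - 4) dt = 11/24.
Total enclosed area = 875/24 + 11/24 = 443/12.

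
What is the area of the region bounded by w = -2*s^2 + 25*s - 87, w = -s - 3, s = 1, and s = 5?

320/3

On [1, 5], (-2*s^2 + 25*s - 87) - (-s - 3) = -2*s^2 + 26*s - 84 is ≤ 0 throughout, so the area is a single integral of |-2*s^2 + 26*s - 84|.
∫[1,5] (-2*s^2 + 26*s - 84) ds = -320/3; the area of that piece is 320/3.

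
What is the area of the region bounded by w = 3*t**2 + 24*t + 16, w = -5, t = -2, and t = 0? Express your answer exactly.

The difference (3*t**2 + 24*t + 16) - (-5) = 3*t**2 + 24*t + 21 changes sign at t = -1 inside [-2, 0], so split the integral there.
∫[-2,-1] (3*t**2 + 24*t + 21) dt = -8; the area of that piece is 8.
∫[-1,0] (3*t**2 + 24*t + 21) dt = 10.
Total area = 8 + 10 = 18.

18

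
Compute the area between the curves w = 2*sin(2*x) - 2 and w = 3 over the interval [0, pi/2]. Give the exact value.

On [0, pi/2], (2*sin(2*x) - 2) - (3) = 2*sin(2*x) - 5 is ≤ 0 throughout, so the area is a single integral of |2*sin(2*x) - 5|.
∫[0,pi/2] (2*sin(2*x) - 5) dx = 2 - 5*pi/2; the area of that piece is -2 + 5*pi/2.

-2 + 5*pi/2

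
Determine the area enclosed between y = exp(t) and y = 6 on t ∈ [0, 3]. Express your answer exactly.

-29 + exp(3) + 12*log(6)

The difference (exp(t)) - (6) = exp(t) - 6 changes sign at t = log(6) inside [0, 3], so split the integral there.
∫[0,log(6)] (exp(t) - 6) dt = 5 - log(46656); the area of that piece is -5 + log(46656).
∫[log(6),3] (exp(t) - 6) dt = -24 + 6*log(6) + exp(3).
Total area = (-5 + log(46656)) + (-24 + 6*log(6) + exp(3)) = -29 + exp(3) + 12*log(6).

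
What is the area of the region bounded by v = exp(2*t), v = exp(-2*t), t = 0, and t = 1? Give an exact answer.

-1 + exp(-2)/2 + exp(2)/2

On [0, 1], (exp(2*t)) - (exp(-2*t)) = exp(2*t) - exp(-2*t) is ≥ 0 throughout, so the area is a single integral of |exp(2*t) - exp(-2*t)|.
∫[0,1] (exp(2*t) - exp(-2*t)) dt = -1 + exp(-2)/2 + exp(2)/2.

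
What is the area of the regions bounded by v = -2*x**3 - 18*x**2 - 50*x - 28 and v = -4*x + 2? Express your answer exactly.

Set the curves equal: -2*x**3 - 18*x**2 - 50*x - 28 = -4*x + 2, so -2*x**3 - 18*x**2 - 46*x - 30 = 0, which factors as -2*(x + 1)*(x + 3)*(x + 5) = 0. The curves meet at x = -5, -3, -1.
On [-5, -3], v = -4*x + 2 is on top; that piece has area ∫[-5,-3] (-(-2*x**3 - 18*x**2 - 46*x - 30)) dx = 8.
On [-3, -1], v = -2*x**3 - 18*x**2 - 50*x - 28 is on top; that piece has area ∫[-3,-1] (-2*x**3 - 18*x**2 - 46*x - 30) dx = 8.
Total enclosed area = 8 + 8 = 16.

16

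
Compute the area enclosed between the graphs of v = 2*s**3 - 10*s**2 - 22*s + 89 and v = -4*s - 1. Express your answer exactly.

1136/3

Set the curves equal: 2*s**3 - 10*s**2 - 22*s + 89 = -4*s - 1, so 2*s**3 - 10*s**2 - 18*s + 90 = 0, which factors as 2*(s - 5)*(s - 3)*(s + 3) = 0. The curves meet at s = -3, 3, 5.
On [-3, 3], v = 2*s**3 - 10*s**2 - 22*s + 89 is on top; that piece has area ∫[-3,3] (2*s**3 - 10*s**2 - 18*s + 90) ds = 360.
On [3, 5], v = -4*s - 1 is on top; that piece has area ∫[3,5] (-(2*s**3 - 10*s**2 - 18*s + 90)) ds = 56/3.
Total enclosed area = 360 + 56/3 = 1136/3.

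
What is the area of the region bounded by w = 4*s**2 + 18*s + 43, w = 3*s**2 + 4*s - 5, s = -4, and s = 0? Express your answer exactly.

On [-4, 0], (4*s**2 + 18*s + 43) - (3*s**2 + 4*s - 5) = s**2 + 14*s + 48 is ≥ 0 throughout, so the area is a single integral of |s**2 + 14*s + 48|.
∫[-4,0] (s**2 + 14*s + 48) ds = 304/3.

304/3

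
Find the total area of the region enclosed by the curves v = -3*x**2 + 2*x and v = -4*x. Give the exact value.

Set the curves equal: -3*x**2 + 2*x = -4*x, so -3*x**2 + 6*x = 0, which factors as -3*x*(x - 2) = 0. The curves meet at x = 0, 2.
On [0, 2], v = -3*x**2 + 2*x is on top; that piece has area ∫[0,2] (-3*x**2 + 6*x) dx = 4.

4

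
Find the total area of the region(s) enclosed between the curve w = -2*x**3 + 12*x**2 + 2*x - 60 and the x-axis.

The curve meets the x-axis where -2*x**3 + 12*x**2 + 2*x - 60 = 0, i.e. -2*(x - 5)*(x - 3)*(x + 2) = 0, at x = -2, 3, 5.
On [-2, 3] the curve lies below the axis; ∫[-2,3] (-2*x**3 + 12*x**2 + 2*x - 60) dx = -375/2, giving area 375/2.
On [3, 5] the curve lies above the axis; ∫[3,5] (-2*x**3 + 12*x**2 + 2*x - 60) dx = 16, giving area 16.
Total area = 375/2 + 16 = 407/2.

407/2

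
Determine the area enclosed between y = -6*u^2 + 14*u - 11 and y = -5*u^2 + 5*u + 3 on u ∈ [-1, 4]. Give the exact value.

233/6

The difference (-6*u^2 + 14*u - 11) - (-5*u^2 + 5*u + 3) = -u^2 + 9*u - 14 changes sign at u = 2 inside [-1, 4], so split the integral there.
∫[-1,2] (-u^2 + 9*u - 14) du = -63/2; the area of that piece is 63/2.
∫[2,4] (-u^2 + 9*u - 14) du = 22/3.
Total area = 63/2 + 22/3 = 233/6.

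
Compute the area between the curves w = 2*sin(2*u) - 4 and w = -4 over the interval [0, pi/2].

2

On [0, pi/2], (2*sin(2*u) - 4) - (-4) = 2*sin(2*u) is ≥ 0 throughout, so the area is a single integral of |2*sin(2*u)|.
∫[0,pi/2] (2*sin(2*u)) du = 2.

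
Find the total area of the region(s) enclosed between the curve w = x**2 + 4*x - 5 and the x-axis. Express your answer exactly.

36

The curve meets the x-axis where x**2 + 4*x - 5 = 0, i.e. (x - 1)*(x + 5) = 0, at x = -5, 1.
On [-5, 1] the curve lies below the axis; ∫[-5,1] (x**2 + 4*x - 5) dx = -36, giving area 36.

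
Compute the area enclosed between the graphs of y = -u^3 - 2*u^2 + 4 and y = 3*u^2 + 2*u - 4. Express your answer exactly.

Set the curves equal: -u^3 - 2*u^2 + 4 = 3*u^2 + 2*u - 4, so -u^3 - 5*u^2 - 2*u + 8 = 0, which factors as -(u - 1)*(u + 2)*(u + 4) = 0. The curves meet at u = -4, -2, 1.
On [-4, -2], y = 3*u^2 + 2*u - 4 is on top; that piece has area ∫[-4,-2] (-(-u^3 - 5*u^2 - 2*u + 8)) du = 16/3.
On [-2, 1], y = -u^3 - 2*u^2 + 4 is on top; that piece has area ∫[-2,1] (-u^3 - 5*u^2 - 2*u + 8) du = 63/4.
Total enclosed area = 16/3 + 63/4 = 253/12.

253/12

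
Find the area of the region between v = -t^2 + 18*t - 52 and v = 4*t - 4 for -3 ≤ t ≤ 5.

On [-3, 5], (-t^2 + 18*t - 52) - (4*t - 4) = -t^2 + 14*t - 48 is ≤ 0 throughout, so the area is a single integral of |-t^2 + 14*t - 48|.
∫[-3,5] (-t^2 + 14*t - 48) dt = -968/3; the area of that piece is 968/3.

968/3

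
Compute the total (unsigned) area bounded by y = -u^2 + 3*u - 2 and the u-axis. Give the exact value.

The curve meets the u-axis where -u^2 + 3*u - 2 = 0, i.e. -(u - 2)*(u - 1) = 0, at u = 1, 2.
On [1, 2] the curve lies above the axis; ∫[1,2] (-u^2 + 3*u - 2) du = 1/6, giving area 1/6.

1/6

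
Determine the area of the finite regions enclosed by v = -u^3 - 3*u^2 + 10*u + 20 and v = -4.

407/4

Set the curves equal: -u^3 - 3*u^2 + 10*u + 20 = -4, so -u^3 - 3*u^2 + 10*u + 24 = 0, which factors as -(u - 3)*(u + 2)*(u + 4) = 0. The curves meet at u = -4, -2, 3.
On [-4, -2], v = -4 is on top; that piece has area ∫[-4,-2] (-(-u^3 - 3*u^2 + 10*u + 24)) du = 8.
On [-2, 3], v = -u^3 - 3*u^2 + 10*u + 20 is on top; that piece has area ∫[-2,3] (-u^3 - 3*u^2 + 10*u + 24) du = 375/4.
Total enclosed area = 8 + 375/4 = 407/4.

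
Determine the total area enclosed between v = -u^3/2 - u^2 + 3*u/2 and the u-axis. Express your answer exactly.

The curve meets the u-axis where -u^3/2 - u^2 + 3*u/2 = 0, i.e. -u*(u - 1)*(u + 3)/2 = 0, at u = -3, 0, 1.
On [-3, 0] the curve lies below the axis; ∫[-3,0] (-u^3/2 - u^2 + 3*u/2) du = -45/8, giving area 45/8.
On [0, 1] the curve lies above the axis; ∫[0,1] (-u^3/2 - u^2 + 3*u/2) du = 7/24, giving area 7/24.
Total area = 45/8 + 7/24 = 71/12.

71/12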